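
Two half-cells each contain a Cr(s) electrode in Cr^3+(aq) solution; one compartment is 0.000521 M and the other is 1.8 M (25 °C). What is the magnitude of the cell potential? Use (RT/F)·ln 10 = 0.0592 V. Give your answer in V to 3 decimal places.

For a concentration cell E°cell = 0, since both electrodes use the same couple.
The compartment with the higher Cr^3+(aq) concentration (1.8 M) acts as the cathode; ions are reduced there and produced at the dilute (0.000521 M) anode.
With n = 3, Ecell = −(0.0592/3)·log([dilute]/[conc]) = −(0.0592/3)·log(0.000521/1.8) = +0.070 V.

0.070 V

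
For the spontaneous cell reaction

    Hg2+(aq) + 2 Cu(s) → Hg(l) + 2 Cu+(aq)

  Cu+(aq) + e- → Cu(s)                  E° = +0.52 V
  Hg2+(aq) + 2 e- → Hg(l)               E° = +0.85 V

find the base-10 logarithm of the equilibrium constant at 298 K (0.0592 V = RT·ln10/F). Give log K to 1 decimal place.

The Hg²⁺/Hg couple is reduced (cathode); E°cell = +0.85 − (+0.52) = +0.33 V with n = 2.
At equilibrium E = 0, so log K = nE°cell / 0.0592 = (2)(+0.33) / 0.0592 = 11.1.

log K = 11.1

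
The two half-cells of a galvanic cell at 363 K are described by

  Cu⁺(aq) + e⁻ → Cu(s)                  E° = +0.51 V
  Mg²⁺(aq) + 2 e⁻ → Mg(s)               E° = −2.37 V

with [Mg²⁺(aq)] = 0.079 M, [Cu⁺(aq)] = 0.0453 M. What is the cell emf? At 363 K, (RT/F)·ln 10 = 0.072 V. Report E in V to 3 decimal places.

The Cu⁺/Cu couple has the more positive E°, so it is the cathode; Mg²⁺/Mg is the anode.
E°cell = +0.51 − (−2.37) = +2.88 V, with n = 2 electrons transferred.
For the overall reaction 2 Cu⁺(aq) + Mg(s) → 2 Cu(s) + Mg²⁺(aq), Q = [Mg²⁺(aq)] / [Cu⁺(aq)]^2 = 38.5, giving log Q = 1.585.
Applying E = E° − (RT ln10/nF)·log Q gives +2.88 − (0.072/2)(1.585) = +2.823 V.

+2.823 V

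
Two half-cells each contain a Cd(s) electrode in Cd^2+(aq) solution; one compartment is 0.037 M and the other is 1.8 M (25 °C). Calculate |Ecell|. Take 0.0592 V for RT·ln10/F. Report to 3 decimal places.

For a concentration cell E°cell = 0, since both electrodes use the same couple.
The compartment with the higher Cd^2+(aq) concentration (1.8 M) acts as the cathode; ions are reduced there and produced at the dilute (0.037 M) anode.
With n = 2, Ecell = −(0.0592/2)·log([dilute]/[conc]) = −(0.0592/2)·log(0.037/1.8) = +0.050 V.

0.050 V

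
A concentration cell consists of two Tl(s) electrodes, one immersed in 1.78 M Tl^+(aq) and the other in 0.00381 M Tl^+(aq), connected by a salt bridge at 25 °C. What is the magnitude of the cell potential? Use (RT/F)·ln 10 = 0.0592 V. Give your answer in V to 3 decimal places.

For a concentration cell E°cell = 0, since both electrodes use the same couple.
The compartment with the higher Tl^+(aq) concentration (1.78 M) acts as the cathode; ions are reduced there and produced at the dilute (0.00381 M) anode.
With n = 1, Ecell = −(0.0592/1)·log([dilute]/[conc]) = −(0.0592/1)·log(0.00381/1.78) = +0.158 V.

0.158 V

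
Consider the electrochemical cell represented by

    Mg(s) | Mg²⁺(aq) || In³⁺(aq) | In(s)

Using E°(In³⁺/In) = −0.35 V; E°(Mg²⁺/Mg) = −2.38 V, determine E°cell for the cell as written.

+2.03 V

By convention the left-hand electrode in cell notation is the anode (oxidation) and the right-hand electrode is the cathode (reduction).
E°cell = E°(right) − E°(left) = −0.35 − (−2.38) = +2.03 V.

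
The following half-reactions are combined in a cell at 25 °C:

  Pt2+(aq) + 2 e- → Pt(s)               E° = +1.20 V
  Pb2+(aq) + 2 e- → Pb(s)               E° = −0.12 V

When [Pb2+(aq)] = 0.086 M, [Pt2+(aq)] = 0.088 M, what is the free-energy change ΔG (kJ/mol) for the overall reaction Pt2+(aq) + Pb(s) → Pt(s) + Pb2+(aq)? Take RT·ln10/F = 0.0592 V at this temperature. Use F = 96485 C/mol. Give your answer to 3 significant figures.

The standard cell potential is +1.20 − (−0.12) = +1.32 V, with n = 2 electrons in the balanced equation.
Q = [Pb2+(aq)] / [Pt2+(aq)] = 0.977, so log Q = −0.010 and E = +1.32 − (0.0592/2)(−0.010) = +1.3203 V.
Then ΔG = −nFE = −2 × 96485 × +1.3203 J/mol = −255 kJ/mol.

−255 kJ/mol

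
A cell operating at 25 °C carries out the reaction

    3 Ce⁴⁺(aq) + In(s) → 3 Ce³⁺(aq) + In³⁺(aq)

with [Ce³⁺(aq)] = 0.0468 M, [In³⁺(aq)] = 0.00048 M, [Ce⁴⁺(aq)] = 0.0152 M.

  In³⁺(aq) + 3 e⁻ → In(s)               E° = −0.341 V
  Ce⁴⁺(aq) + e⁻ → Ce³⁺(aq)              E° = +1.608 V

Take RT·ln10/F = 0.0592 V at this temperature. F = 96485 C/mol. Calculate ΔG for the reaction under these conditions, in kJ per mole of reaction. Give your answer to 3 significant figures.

The standard cell potential is +1.608 − (−0.341) = +1.949 V, with n = 3 electrons in the balanced equation.
Q = ([Ce³⁺(aq)]^3·[In³⁺(aq)]) / [Ce⁴⁺(aq)]^3 = 0.014, so log Q = −1.854 and E = +1.949 − (0.0592/3)(−1.854) = +1.9856 V.
Finally ΔG = −nFE = −(3)(96485 C/mol)(+1.9856 V) = −575 kJ/mol.

−575 kJ/mol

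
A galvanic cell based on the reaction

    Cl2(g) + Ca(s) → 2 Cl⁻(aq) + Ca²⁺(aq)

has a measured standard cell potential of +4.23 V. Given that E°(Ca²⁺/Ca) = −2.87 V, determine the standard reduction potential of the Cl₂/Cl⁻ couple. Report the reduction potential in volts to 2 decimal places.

In the reaction as written the Cl₂/Cl⁻ couple is reduced (cathode) and Ca²⁺/Ca is oxidized (anode), so E°cell = E°(Cl₂/Cl⁻) − E°(Ca²⁺/Ca).
E°(Cl₂/Cl⁻) = E°cell + E°(anode) = +4.23 + (−2.87) = +1.36 V.

+1.36 V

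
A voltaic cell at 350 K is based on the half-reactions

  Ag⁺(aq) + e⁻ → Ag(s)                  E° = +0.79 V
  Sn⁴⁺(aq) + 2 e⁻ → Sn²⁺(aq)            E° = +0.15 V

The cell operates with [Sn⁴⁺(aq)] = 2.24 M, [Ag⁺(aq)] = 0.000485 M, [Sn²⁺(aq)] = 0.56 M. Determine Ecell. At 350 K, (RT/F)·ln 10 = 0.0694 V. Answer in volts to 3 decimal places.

Ag⁺/Ag is reduced (cathode, E° = +0.79 V) and Sn⁴⁺/Sn²⁺ is oxidized (anode).
E°cell = E°cat − E°an = +0.79 − (+0.15) = +0.64 V; n = 2.
For the overall reaction 2 Ag⁺(aq) + Sn²⁺(aq) → 2 Ag(s) + Sn⁴⁺(aq), Q = [Sn⁴⁺(aq)] / ([Ag⁺(aq)]^2·[Sn²⁺(aq)]) = 1.7×10^7, giving log Q = 7.231.
Applying E = E° − (RT ln10/nF)·log Q gives +0.64 − (0.0694/2)(7.231) = +0.389 V.

+0.389 V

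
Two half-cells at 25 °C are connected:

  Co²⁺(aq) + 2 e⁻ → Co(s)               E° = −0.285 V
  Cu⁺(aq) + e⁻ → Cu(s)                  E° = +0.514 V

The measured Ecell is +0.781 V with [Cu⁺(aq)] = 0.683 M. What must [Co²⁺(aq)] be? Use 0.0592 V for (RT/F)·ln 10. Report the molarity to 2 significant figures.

The Cu⁺/Cu couple has the larger reduction potential, so it is the cathode: E°cell = +0.514 − (−0.285) = +0.799 V and n = 2.
Since E = E° − (0.0592/n)·log Q, log Q = n(E° − E)/0.0592 = 0.608.
For 2 Cu⁺(aq) + Co(s) → 2 Cu(s) + Co²⁺(aq), the reaction quotient is Q = [Co²⁺(aq)] / [Cu⁺(aq)]^2.
Isolating [Co²⁺(aq)] in Q = 10^{0.608} yields log [Co²⁺(aq)] = 0.277, i.e. 1.9 M.

1.9 M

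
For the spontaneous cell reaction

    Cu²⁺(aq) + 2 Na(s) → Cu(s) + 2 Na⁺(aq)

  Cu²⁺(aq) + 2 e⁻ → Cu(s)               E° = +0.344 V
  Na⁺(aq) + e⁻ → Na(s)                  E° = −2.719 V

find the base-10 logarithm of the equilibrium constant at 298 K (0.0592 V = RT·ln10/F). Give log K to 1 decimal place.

The Cu²⁺/Cu couple is reduced (cathode); E°cell = +0.344 − (−2.719) = +3.063 V with n = 2.
At equilibrium E = 0, so log K = nE°cell / 0.0592 = (2)(+3.063) / 0.0592 = 103.5.

log K = 103.5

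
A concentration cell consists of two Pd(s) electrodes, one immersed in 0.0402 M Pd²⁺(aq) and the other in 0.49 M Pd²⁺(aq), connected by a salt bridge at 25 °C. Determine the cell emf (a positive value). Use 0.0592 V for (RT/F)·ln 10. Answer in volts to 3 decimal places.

0.032 V

For a concentration cell E°cell = 0, since both electrodes use the same couple.
The compartment with the higher Pd²⁺(aq) concentration (0.49 M) acts as the cathode; ions are reduced there and produced at the dilute (0.0402 M) anode.
With n = 2, Ecell = −(0.0592/2)·log([dilute]/[conc]) = −(0.0592/2)·log(0.0402/0.49) = +0.032 V.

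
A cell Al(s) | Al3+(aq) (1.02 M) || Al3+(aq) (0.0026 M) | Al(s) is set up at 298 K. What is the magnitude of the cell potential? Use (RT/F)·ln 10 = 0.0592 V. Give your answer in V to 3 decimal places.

0.051 V

For a concentration cell E°cell = 0, since both electrodes use the same couple.
The compartment with the higher Al3+(aq) concentration (1.02 M) acts as the cathode; ions are reduced there and produced at the dilute (0.0026 M) anode.
With n = 3, Ecell = −(0.0592/3)·log([dilute]/[conc]) = −(0.0592/3)·log(0.0026/1.02) = +0.051 V.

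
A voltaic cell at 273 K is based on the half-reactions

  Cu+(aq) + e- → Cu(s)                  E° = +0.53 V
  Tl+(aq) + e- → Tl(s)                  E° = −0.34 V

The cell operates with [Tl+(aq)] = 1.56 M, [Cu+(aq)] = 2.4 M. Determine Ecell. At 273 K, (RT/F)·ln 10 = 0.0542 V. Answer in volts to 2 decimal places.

+0.88 V

Cu⁺/Cu is reduced (cathode, E° = +0.53 V) and Tl⁺/Tl is oxidized (anode).
E°cell = E°cat − E°an = +0.53 − (−0.34) = +0.87 V; n = 1.
The balanced reaction is Cu+(aq) + Tl(s) → Cu(s) + Tl+(aq), so Q = [Tl+(aq)] / [Cu+(aq)] = 0.65 and log Q = −0.187.
E = E° − (0.0542/n)·log Q = +0.87 − (0.0542/1)(−0.187) = +0.88 V.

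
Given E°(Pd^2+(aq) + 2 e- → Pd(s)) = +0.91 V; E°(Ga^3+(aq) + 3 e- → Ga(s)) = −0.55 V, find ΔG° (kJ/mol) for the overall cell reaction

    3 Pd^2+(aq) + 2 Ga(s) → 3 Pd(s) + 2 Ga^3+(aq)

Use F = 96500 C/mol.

In the reaction as written Pd^2+(aq) is reduced, so the Pd²⁺/Pd couple is the cathode and Ga³⁺/Ga is the anode.
E°cell = +0.91 − (−0.55) = +1.46 V; balancing electrons gives n = 6.
ΔG° = −nFE°cell = −(6)(96500)(+1.46) J/mol = −845 kJ/mol.

−845 kJ/mol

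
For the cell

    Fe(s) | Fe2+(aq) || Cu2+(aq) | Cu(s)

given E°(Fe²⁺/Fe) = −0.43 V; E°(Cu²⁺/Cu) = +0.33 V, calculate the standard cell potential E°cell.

By convention the left-hand electrode in cell notation is the anode (oxidation) and the right-hand electrode is the cathode (reduction).
E°cell = E°(right) − E°(left) = +0.33 − (−0.43) = +0.76 V.

+0.76 V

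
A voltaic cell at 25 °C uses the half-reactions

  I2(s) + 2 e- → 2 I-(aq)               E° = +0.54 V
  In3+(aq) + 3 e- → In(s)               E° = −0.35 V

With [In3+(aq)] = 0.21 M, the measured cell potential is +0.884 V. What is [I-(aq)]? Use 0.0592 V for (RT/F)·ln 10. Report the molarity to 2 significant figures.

2.1 M

I₂/I⁻ is the cathode (higher E°); E°cell = +0.54 − (−0.35) = +0.89 V with n = 6.
Since E = E° − (0.0592/n)·log Q, log Q = n(E° − E)/0.0592 = 0.608.
Balancing electrons gives 3 I2(s) + 2 In(s) → 6 I-(aq) + 2 In3+(aq); thus Q = [I-(aq)]^6·[In3+(aq)]^2.
Substituting the known concentrations and solving, log [I-(aq)] = 0.327 and [I-(aq)] = 2.1 M.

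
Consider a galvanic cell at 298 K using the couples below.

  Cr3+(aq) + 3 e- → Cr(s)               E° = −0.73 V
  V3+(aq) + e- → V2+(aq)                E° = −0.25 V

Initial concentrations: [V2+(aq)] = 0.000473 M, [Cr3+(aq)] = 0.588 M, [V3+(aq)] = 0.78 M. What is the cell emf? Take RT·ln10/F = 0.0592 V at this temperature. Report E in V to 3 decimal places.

V³⁺/V²⁺ is reduced (cathode, E° = −0.25 V) and Cr³⁺/Cr is oxidized (anode).
E°cell = E°cat − E°an = −0.25 − (−0.73) = +0.48 V; n = 3.
Balancing gives 3 V3+(aq) + Cr(s) → 3 V2+(aq) + Cr3+(aq); hence Q = ([V2+(aq)]^3·[Cr3+(aq)]) / [V3+(aq)]^3 = 1.31×10^−10 (log Q = −9.882).
Applying E = E° − (RT ln10/nF)·log Q gives +0.48 − (0.0592/3)(−9.882) = +0.675 V.

+0.675 V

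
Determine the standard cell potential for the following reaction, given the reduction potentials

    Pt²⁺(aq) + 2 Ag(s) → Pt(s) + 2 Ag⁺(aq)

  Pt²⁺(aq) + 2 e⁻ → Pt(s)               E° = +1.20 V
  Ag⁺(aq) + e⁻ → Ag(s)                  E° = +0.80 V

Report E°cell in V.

+0.40 V

Pt²⁺(aq) gains electrons, so the Pt²⁺/Pt couple is the cathode; the Ag⁺/Ag couple is the anode.
E°cell = E°(cathode) − E°(anode) = +1.20 − (+0.80) = +0.40 V.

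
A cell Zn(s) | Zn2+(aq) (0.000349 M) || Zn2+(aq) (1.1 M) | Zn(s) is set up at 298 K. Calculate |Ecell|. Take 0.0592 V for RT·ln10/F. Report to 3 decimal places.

For a concentration cell E°cell = 0, since both electrodes use the same couple.
The compartment with the higher Zn2+(aq) concentration (1.1 M) acts as the cathode; ions are reduced there and produced at the dilute (0.000349 M) anode.
With n = 2, Ecell = −(0.0592/2)·log([dilute]/[conc]) = −(0.0592/2)·log(0.000349/1.1) = +0.104 V.

0.104 V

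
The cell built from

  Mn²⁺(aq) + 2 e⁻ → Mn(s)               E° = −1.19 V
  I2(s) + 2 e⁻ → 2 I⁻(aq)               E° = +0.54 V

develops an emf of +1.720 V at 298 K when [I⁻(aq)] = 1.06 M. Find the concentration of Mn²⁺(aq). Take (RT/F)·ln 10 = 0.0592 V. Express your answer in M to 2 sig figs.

1.9 M

I₂/I⁻ is the cathode (higher E°); E°cell = +0.54 − (−1.19) = +1.73 V with n = 2.
From the Nernst equation, log Q = n(E° − E)/0.0592 = 2·(+1.73 − (+1.720))/0.0592 = 0.338.
For I2(s) + Mn(s) → 2 I⁻(aq) + Mn²⁺(aq), the reaction quotient is Q = [I⁻(aq)]^2·[Mn²⁺(aq)].
Substituting the known concentrations and solving, log [Mn²⁺(aq)] = 0.287 and [Mn²⁺(aq)] = 1.9 M.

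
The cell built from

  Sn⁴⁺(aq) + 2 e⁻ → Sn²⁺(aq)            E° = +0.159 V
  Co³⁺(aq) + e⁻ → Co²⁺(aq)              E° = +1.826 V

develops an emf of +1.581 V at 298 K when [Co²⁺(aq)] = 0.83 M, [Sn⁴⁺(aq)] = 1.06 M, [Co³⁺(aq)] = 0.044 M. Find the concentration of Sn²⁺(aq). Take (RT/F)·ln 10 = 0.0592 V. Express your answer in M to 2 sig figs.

With Co³⁺/Co²⁺ at the cathode and Sn⁴⁺/Sn²⁺ at the anode, E°cell = +1.826 − (+0.159) = +1.667 V (n = 2).
From the Nernst equation, log Q = n(E° − E)/0.0592 = 2·(+1.667 − (+1.581))/0.0592 = 2.905.
For 2 Co³⁺(aq) + Sn²⁺(aq) → 2 Co²⁺(aq) + Sn⁴⁺(aq), the reaction quotient is Q = ([Co²⁺(aq)]^2·[Sn⁴⁺(aq)]) / ([Co³⁺(aq)]^2·[Sn²⁺(aq)]).
Isolating [Sn²⁺(aq)] in Q = 10^{2.905} yields log [Sn²⁺(aq)] = −0.328, i.e. 0.47 M.

0.47 M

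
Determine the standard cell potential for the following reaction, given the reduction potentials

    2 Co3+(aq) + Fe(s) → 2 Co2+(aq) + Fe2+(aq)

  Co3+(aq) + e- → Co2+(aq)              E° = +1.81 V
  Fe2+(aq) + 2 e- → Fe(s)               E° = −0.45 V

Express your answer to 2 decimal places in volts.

In the reaction as written, Co3+(aq) is reduced (cathode) and Fe2+(aq) is produced by oxidation at the anode.
E°cell = E°(cathode) − E°(anode) = +1.81 − (−0.45) = +2.26 V.
The positive value indicates the reaction is spontaneous as written.

+2.26 V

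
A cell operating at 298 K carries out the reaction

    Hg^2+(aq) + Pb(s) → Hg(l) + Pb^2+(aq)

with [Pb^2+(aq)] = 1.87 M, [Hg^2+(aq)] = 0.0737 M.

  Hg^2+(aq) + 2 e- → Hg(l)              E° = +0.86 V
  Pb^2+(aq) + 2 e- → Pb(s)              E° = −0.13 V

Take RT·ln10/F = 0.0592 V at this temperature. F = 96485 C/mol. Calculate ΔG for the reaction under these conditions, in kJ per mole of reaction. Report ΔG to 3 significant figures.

−183 kJ/mol

With Hg²⁺/Hg reduced at the cathode, E°cell = +0.86 − (−0.13) = +0.99 V and n = 2.
Q = [Pb^2+(aq)] / [Hg^2+(aq)] = 25.4, so log Q = 1.404 and E = +0.99 − (0.0592/2)(1.404) = +0.9484 V.
ΔG = −nFE = −(2)(96485)(+0.9484) J/mol = −183 kJ/mol.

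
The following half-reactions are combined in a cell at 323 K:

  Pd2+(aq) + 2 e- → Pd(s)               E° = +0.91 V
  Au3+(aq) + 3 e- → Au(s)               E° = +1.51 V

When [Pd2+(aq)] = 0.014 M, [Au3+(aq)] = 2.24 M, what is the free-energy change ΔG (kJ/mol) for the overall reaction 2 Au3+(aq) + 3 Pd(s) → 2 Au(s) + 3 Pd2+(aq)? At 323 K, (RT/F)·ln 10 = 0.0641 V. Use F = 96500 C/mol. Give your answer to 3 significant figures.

E°cell = +1.51 − (+0.91) = +0.60 V; the balanced reaction transfers n = 6 electrons.
Q = [Pd2+(aq)]^3 / [Au3+(aq)]^2 = 5.47×10^−7, so log Q = −6.262 and E = +0.60 − (0.0641/6)(−6.262) = +0.6669 V.
ΔG = −nFE = −(6)(96500)(+0.6669) J/mol = −386 kJ/mol.

−386 kJ/mol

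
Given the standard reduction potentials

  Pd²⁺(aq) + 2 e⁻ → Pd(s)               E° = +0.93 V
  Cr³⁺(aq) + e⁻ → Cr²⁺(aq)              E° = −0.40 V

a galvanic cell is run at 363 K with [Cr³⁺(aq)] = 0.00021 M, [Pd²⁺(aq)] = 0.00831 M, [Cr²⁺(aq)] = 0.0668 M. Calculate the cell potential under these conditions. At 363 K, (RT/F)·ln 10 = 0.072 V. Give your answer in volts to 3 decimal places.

Since E°(Pd²⁺/Pd) > E°(Cr³⁺/Cr²⁺), Pd²⁺/Pd serves as the cathode.
E°cell = +0.93 − (−0.40) = +1.33 V, with n = 2 electrons transferred.
For the overall reaction Pd²⁺(aq) + 2 Cr²⁺(aq) → Pd(s) + 2 Cr³⁺(aq), Q = [Cr³⁺(aq)]^2 / ([Pd²⁺(aq)]·[Cr²⁺(aq)]^2) = 0.00119, giving log Q = −2.925.
E = E° − (0.072/n)·log Q = +1.33 − (0.072/2)(−2.925) = +1.435 V.

+1.435 V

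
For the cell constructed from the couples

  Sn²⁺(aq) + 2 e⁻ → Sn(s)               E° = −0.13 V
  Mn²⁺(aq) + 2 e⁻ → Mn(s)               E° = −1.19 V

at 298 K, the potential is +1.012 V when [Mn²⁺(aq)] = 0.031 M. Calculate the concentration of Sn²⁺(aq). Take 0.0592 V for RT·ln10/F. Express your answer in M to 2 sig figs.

0.00074 M

The Sn²⁺/Sn couple has the larger reduction potential, so it is the cathode: E°cell = −0.13 − (−1.19) = +1.06 V and n = 2.
From the Nernst equation, log Q = n(E° − E)/0.0592 = 2·(+1.06 − (+1.012))/0.0592 = 1.622.
For Sn²⁺(aq) + Mn(s) → Sn(s) + Mn²⁺(aq), the reaction quotient is Q = [Mn²⁺(aq)] / [Sn²⁺(aq)].
Solving for the unknown gives log [Sn²⁺(aq)] = −3.131, so [Sn²⁺(aq)] ≈ 0.00074 M.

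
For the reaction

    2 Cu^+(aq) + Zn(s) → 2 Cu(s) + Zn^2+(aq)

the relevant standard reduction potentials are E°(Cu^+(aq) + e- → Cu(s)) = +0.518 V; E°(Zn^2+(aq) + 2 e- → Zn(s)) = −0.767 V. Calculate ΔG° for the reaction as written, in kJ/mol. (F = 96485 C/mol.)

−248 kJ/mol

In the reaction as written Cu^+(aq) is reduced, so the Cu⁺/Cu couple is the cathode and Zn²⁺/Zn is the anode.
E°cell = +0.518 − (−0.767) = +1.285 V; balancing electrons gives n = 2.
ΔG° = −nFE°cell = −(2)(96485)(+1.285) J/mol = −248 kJ/mol.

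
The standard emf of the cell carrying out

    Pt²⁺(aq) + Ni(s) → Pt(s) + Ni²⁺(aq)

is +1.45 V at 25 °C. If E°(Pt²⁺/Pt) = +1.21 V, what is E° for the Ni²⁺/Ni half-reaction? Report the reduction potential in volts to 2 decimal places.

In the reaction as written the Pt²⁺/Pt couple is reduced (cathode) and Ni²⁺/Ni is oxidized (anode), so E°cell = E°(Pt²⁺/Pt) − E°(Ni²⁺/Ni).
E°(Ni²⁺/Ni) = E°(cathode) − E°cell = +1.21 − (+1.45) = −0.24 V.

−0.24 V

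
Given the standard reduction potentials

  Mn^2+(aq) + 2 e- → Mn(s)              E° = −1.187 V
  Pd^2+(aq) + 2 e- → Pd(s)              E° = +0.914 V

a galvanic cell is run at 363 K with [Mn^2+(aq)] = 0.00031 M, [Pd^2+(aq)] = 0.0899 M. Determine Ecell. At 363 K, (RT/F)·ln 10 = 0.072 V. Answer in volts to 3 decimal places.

+2.190 V

Since E°(Pd²⁺/Pd) > E°(Mn²⁺/Mn), Pd²⁺/Pd serves as the cathode.
E°cell = E°cat − E°an = +0.914 − (−1.187) = +2.101 V; n = 2.
For the overall reaction Pd^2+(aq) + Mn(s) → Pd(s) + Mn^2+(aq), Q = [Mn^2+(aq)] / [Pd^2+(aq)] = 0.00345, giving log Q = −2.462.
E = E° − (0.072/n)·log Q = +2.101 − (0.072/2)(−2.462) = +2.190 V.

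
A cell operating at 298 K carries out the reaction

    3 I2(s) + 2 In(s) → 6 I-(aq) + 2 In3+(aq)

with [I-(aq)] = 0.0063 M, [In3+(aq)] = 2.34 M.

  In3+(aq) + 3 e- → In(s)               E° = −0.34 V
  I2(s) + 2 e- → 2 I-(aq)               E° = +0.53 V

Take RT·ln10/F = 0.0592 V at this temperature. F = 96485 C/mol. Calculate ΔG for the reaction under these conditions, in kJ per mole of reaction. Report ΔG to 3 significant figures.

−575 kJ/mol

E°cell = +0.53 − (−0.34) = +0.87 V; the balanced reaction transfers n = 6 electrons.
Q = [I-(aq)]^6·[In3+(aq)]^2 = 3.42×10^−13, so log Q = −12.466 and E = +0.87 − (0.0592/6)(−12.466) = +0.9930 V.
Finally ΔG = −nFE = −(6)(96485 C/mol)(+0.9930 V) = −575 kJ/mol.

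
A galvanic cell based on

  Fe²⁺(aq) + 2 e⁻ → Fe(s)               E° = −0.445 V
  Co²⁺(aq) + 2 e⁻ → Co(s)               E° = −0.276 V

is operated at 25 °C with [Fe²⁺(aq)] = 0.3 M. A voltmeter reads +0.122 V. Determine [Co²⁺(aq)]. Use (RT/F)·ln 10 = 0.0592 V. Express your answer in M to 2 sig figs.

The Co²⁺/Co couple has the larger reduction potential, so it is the cathode: E°cell = −0.276 − (−0.445) = +0.169 V and n = 2.
Since E = E° − (0.0592/n)·log Q, log Q = n(E° − E)/0.0592 = 1.588.
Balancing electrons gives Co²⁺(aq) + Fe(s) → Co(s) + Fe²⁺(aq); thus Q = [Fe²⁺(aq)] / [Co²⁺(aq)].
Solving for the unknown gives log [Co²⁺(aq)] = −2.111, so [Co²⁺(aq)] ≈ 0.0077 M.

0.0077 M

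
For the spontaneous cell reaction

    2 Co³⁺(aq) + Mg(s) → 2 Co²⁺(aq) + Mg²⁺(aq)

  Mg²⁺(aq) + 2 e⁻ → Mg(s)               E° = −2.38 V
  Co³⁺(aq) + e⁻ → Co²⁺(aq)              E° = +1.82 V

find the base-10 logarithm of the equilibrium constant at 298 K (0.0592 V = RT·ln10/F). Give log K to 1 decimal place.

The Co³⁺/Co²⁺ couple is reduced (cathode); E°cell = +1.82 − (−2.38) = +4.20 V with n = 2.
At equilibrium E = 0, so log K = nE°cell / 0.0592 = (2)(+4.20) / 0.0592 = 141.9.

log K = 141.9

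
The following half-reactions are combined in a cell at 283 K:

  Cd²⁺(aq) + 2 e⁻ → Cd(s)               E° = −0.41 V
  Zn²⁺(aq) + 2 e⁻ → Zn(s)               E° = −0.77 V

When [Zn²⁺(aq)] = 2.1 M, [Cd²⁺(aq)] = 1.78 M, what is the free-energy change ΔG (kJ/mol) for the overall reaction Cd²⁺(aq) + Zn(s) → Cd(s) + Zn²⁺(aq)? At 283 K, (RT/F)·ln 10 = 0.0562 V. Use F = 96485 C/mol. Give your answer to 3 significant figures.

−69.1 kJ/mol

The standard cell potential is −0.41 − (−0.77) = +0.36 V, with n = 2 electrons in the balanced equation.
The reaction quotient is [Zn²⁺(aq)] / [Cd²⁺(aq)] = 1.18; by Nernst, E = +0.36 − (0.0562/2)(0.072) = +0.3580 V.
ΔG = −nFE = −(2)(96485)(+0.3580) J/mol = −69.1 kJ/mol.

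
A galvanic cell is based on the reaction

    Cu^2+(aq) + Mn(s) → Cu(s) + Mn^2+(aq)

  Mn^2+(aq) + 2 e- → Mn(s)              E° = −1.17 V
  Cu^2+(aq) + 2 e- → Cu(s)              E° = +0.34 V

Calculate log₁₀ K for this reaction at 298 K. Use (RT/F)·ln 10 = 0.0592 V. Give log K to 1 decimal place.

The Cu²⁺/Cu couple is reduced (cathode); E°cell = +0.34 − (−1.17) = +1.51 V with n = 2.
At equilibrium E = 0, so log K = nE°cell / 0.0592 = (2)(+1.51) / 0.0592 = 51.0.

log K = 51.0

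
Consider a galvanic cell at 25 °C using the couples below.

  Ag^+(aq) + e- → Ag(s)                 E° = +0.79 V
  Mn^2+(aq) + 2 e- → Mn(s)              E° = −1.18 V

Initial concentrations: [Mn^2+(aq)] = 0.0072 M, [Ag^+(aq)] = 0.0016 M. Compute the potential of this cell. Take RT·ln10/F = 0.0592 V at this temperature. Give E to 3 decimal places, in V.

Ag⁺/Ag is reduced (cathode, E° = +0.79 V) and Mn²⁺/Mn is oxidized (anode).
E°cell = E°cat − E°an = +0.79 − (−1.18) = +1.97 V; n = 2.
The balanced reaction is 2 Ag^+(aq) + Mn(s) → 2 Ag(s) + Mn^2+(aq), so Q = [Mn^2+(aq)] / [Ag^+(aq)]^2 = 2.81×10^3 and log Q = 3.449.
By the Nernst equation, E = +1.97 − (0.0592/2)·(3.449) = +1.868 V.

+1.868 V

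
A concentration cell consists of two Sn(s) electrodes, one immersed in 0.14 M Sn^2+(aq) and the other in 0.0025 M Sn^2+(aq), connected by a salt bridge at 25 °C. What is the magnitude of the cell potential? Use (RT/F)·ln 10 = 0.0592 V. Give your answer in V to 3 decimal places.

For a concentration cell E°cell = 0, since both electrodes use the same couple.
The compartment with the higher Sn^2+(aq) concentration (0.14 M) acts as the cathode; ions are reduced there and produced at the dilute (0.0025 M) anode.
With n = 2, Ecell = −(0.0592/2)·log([dilute]/[conc]) = −(0.0592/2)·log(0.0025/0.14) = +0.052 V.

0.052 V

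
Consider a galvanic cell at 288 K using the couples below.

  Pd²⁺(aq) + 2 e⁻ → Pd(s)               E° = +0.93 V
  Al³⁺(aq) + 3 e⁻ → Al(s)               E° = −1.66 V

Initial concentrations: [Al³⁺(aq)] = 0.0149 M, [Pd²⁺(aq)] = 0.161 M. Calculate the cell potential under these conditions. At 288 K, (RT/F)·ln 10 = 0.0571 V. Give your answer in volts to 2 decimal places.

+2.60 V

Since E°(Pd²⁺/Pd) > E°(Al³⁺/Al), Pd²⁺/Pd serves as the cathode.
E°cell = +0.93 − (−1.66) = +2.59 V, with n = 6 electrons transferred.
The balanced reaction is 3 Pd²⁺(aq) + 2 Al(s) → 3 Pd(s) + 2 Al³⁺(aq), so Q = [Al³⁺(aq)]^2 / [Pd²⁺(aq)]^3 = 0.0532 and log Q = −1.274.
E = E° − (0.0571/n)·log Q = +2.59 − (0.0571/6)(−1.274) = +2.60 V.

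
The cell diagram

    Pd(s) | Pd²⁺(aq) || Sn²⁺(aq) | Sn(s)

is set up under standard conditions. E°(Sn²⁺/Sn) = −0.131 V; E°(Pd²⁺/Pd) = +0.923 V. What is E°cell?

By convention the left-hand electrode in cell notation is the anode (oxidation) and the right-hand electrode is the cathode (reduction).
E°cell = E°(right) − E°(left) = −0.131 − (+0.923) = −1.054 V.
The negative sign shows that, as written, the cell would require an external voltage to drive the reaction.

−1.054 V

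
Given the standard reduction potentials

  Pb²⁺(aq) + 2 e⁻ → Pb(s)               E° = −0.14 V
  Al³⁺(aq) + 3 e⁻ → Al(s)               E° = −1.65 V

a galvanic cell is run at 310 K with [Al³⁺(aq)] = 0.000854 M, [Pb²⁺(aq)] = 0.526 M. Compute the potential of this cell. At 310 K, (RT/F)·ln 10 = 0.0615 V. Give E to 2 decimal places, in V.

+1.56 V

Since E°(Pb²⁺/Pb) > E°(Al³⁺/Al), Pb²⁺/Pb serves as the cathode.
E°cell = −0.14 − (−1.65) = +1.51 V, with n = 6 electrons transferred.
For the overall reaction 3 Pb²⁺(aq) + 2 Al(s) → 3 Pb(s) + 2 Al³⁺(aq), Q = [Al³⁺(aq)]^2 / [Pb²⁺(aq)]^3 = 5.01×10^−6, giving log Q = −5.300.
By the Nernst equation, E = +1.51 − (0.0615/6)·(−5.300) = +1.56 V.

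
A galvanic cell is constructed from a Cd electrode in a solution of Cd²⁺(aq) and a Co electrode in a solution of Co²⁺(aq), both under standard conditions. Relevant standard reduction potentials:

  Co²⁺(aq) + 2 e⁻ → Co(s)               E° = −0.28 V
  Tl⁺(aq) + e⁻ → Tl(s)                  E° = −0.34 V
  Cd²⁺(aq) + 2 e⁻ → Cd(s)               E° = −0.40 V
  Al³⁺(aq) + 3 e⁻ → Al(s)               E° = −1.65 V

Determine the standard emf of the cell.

+0.12 V

Of the two couples in this cell, the one with the more positive reduction potential is reduced at the cathode: here that is Co²⁺/Co (−0.28 V); Cd²⁺/Cd (−0.40 V) is the anode.
E°cell = E°(cathode) − E°(anode) = −0.28 − (−0.40) = +0.12 V.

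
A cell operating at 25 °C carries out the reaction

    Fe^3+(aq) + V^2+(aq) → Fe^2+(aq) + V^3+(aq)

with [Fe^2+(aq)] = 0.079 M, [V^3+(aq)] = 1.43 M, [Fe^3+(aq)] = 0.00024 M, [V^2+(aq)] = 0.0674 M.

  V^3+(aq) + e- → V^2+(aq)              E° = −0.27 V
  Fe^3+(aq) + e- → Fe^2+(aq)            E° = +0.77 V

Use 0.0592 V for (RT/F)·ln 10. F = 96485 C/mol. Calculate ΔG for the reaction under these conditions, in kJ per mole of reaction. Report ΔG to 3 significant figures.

−78.4 kJ/mol

With Fe³⁺/Fe²⁺ reduced at the cathode, E°cell = +0.77 − (−0.27) = +1.04 V and n = 1.
Q = ([Fe^2+(aq)]·[V^3+(aq)]) / ([Fe^3+(aq)]·[V^2+(aq)]) = 6.98×10^3, so log Q = 3.844 and E = +1.04 − (0.0592/1)(3.844) = +0.8124 V.
Then ΔG = −nFE = −1 × 96485 × +0.8124 J/mol = −78.4 kJ/mol.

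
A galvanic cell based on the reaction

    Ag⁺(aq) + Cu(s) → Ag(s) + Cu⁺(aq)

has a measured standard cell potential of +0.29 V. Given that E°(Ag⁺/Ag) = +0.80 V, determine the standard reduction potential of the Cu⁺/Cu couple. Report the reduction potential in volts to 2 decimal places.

In the reaction as written the Ag⁺/Ag couple is reduced (cathode) and Cu⁺/Cu is oxidized (anode), so E°cell = E°(Ag⁺/Ag) − E°(Cu⁺/Cu).
E°(Cu⁺/Cu) = E°(cathode) − E°cell = +0.80 − (+0.29) = +0.51 V.

+0.51 V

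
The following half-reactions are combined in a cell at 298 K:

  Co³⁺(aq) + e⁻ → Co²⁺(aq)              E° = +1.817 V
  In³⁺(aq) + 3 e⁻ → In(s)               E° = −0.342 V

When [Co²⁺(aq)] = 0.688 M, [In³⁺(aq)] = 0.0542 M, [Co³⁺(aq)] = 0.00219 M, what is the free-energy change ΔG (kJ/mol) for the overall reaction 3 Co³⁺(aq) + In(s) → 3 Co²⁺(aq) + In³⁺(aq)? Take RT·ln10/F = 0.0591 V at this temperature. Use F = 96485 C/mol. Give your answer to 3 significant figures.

−589 kJ/mol

With Co³⁺/Co²⁺ reduced at the cathode, E°cell = +1.817 − (−0.342) = +2.159 V and n = 3.
The reaction quotient is ([Co²⁺(aq)]^3·[In³⁺(aq)]) / [Co³⁺(aq)]^3 = 1.68×10^6; by Nernst, E = +2.159 − (0.0591/3)(6.225) = +2.0364 V.
Then ΔG = −nFE = −3 × 96485 × +2.0364 J/mol = −589 kJ/mol.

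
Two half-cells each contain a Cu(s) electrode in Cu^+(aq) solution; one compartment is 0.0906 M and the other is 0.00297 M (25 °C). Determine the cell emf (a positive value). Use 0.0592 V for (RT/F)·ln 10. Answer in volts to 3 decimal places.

0.088 V

For a concentration cell E°cell = 0, since both electrodes use the same couple.
The compartment with the higher Cu^+(aq) concentration (0.0906 M) acts as the cathode; ions are reduced there and produced at the dilute (0.00297 M) anode.
With n = 1, Ecell = −(0.0592/1)·log([dilute]/[conc]) = −(0.0592/1)·log(0.00297/0.0906) = +0.088 V.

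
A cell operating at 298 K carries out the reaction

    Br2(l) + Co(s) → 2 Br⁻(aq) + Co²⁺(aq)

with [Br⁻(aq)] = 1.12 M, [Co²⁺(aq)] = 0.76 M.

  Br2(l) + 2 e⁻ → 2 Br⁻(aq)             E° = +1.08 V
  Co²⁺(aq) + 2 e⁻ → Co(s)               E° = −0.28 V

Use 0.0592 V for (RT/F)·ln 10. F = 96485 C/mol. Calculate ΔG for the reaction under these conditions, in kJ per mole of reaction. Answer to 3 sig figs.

−263 kJ/mol

E°cell = +1.08 − (−0.28) = +1.36 V; the balanced reaction transfers n = 2 electrons.
Here Q = [Br⁻(aq)]^2·[Co²⁺(aq)] = 0.953 (log Q = −0.021), giving E = +1.36 − (0.0592/2)·(−0.021) = +1.3606 V.
Finally ΔG = −nFE = −(2)(96485 C/mol)(+1.3606 V) = −263 kJ/mol.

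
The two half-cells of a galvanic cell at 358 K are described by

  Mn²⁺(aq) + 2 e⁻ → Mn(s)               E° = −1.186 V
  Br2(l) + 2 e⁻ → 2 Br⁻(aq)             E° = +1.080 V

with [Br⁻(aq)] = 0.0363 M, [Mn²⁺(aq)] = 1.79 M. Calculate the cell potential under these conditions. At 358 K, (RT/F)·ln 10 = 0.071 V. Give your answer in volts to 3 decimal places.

Br₂/Br⁻ is reduced (cathode, E° = +1.080 V) and Mn²⁺/Mn is oxidized (anode).
E°cell = +1.080 − (−1.186) = +2.266 V, with n = 2 electrons transferred.
For the overall reaction Br2(l) + Mn(s) → 2 Br⁻(aq) + Mn²⁺(aq), Q = [Br⁻(aq)]^2·[Mn²⁺(aq)] = 0.00236, giving log Q = −2.627.
By the Nernst equation, E = +2.266 − (0.071/2)·(−2.627) = +2.359 V.

+2.359 V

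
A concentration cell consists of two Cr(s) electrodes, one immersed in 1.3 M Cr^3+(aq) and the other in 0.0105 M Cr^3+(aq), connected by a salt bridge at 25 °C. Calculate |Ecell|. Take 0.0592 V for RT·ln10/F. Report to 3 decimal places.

0.041 V

For a concentration cell E°cell = 0, since both electrodes use the same couple.
The compartment with the higher Cr^3+(aq) concentration (1.3 M) acts as the cathode; ions are reduced there and produced at the dilute (0.0105 M) anode.
With n = 3, Ecell = −(0.0592/3)·log([dilute]/[conc]) = −(0.0592/3)·log(0.0105/1.3) = +0.041 V.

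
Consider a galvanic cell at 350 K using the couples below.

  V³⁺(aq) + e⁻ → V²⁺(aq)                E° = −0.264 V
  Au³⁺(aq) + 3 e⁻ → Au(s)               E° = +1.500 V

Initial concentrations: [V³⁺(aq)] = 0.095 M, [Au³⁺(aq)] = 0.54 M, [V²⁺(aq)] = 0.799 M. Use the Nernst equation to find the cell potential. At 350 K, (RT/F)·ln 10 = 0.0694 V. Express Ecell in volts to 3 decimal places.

+1.822 V

The Au³⁺/Au couple has the more positive E°, so it is the cathode; V³⁺/V²⁺ is the anode.
E°cell = +1.500 − (−0.264) = +1.764 V, with n = 3 electrons transferred.
The balanced reaction is Au³⁺(aq) + 3 V²⁺(aq) → Au(s) + 3 V³⁺(aq), so Q = [V³⁺(aq)]^3 / ([Au³⁺(aq)]·[V²⁺(aq)]^3) = 0.00311 and log Q = −2.507.
By the Nernst equation, E = +1.764 − (0.0694/3)·(−2.507) = +1.822 V.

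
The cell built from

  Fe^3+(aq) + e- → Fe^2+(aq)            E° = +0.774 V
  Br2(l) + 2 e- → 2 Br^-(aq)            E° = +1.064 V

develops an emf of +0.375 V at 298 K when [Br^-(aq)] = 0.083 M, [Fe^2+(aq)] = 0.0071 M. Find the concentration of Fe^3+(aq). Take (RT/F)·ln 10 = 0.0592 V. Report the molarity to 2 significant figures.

0.0031 M

With Br₂/Br⁻ at the cathode and Fe³⁺/Fe²⁺ at the anode, E°cell = +1.064 − (+0.774) = +0.290 V (n = 2).
Since E = E° − (0.0592/n)·log Q, log Q = n(E° − E)/0.0592 = −2.872.
For Br2(l) + 2 Fe^2+(aq) → 2 Br^-(aq) + 2 Fe^3+(aq), the reaction quotient is Q = ([Br^-(aq)]^2·[Fe^3+(aq)]^2) / [Fe^2+(aq)]^2.
Substituting the known concentrations and solving, log [Fe^3+(aq)] = −2.504 and [Fe^3+(aq)] = 0.0031 M.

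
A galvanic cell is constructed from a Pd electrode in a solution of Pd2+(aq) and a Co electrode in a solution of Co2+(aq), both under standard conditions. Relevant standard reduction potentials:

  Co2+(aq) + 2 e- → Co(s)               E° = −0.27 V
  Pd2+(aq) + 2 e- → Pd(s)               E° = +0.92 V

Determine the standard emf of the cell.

The Pd²⁺/Pd couple has the higher E°, so Pd ion is reduced (cathode) and Co is oxidized (anode).
E°cell = E°(cathode) − E°(anode) = +0.92 − (−0.27) = +1.19 V.

+1.19 V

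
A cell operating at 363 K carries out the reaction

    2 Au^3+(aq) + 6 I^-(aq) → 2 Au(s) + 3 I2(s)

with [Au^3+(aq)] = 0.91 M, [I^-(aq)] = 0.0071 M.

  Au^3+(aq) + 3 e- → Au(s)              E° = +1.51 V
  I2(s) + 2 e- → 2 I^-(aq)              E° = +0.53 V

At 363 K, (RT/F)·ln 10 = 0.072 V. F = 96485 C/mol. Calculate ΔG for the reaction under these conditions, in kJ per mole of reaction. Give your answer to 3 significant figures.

E°cell = +1.51 − (+0.53) = +0.98 V; the balanced reaction transfers n = 6 electrons.
Q = 1 / ([Au^3+(aq)]^2·[I^-(aq)]^6) = 9.43×10^12, so log Q = 12.974 and E = +0.98 − (0.072/6)(12.974) = +0.8243 V.
Then ΔG = −nFE = −6 × 96485 × +0.8243 J/mol = −477 kJ/mol.

−477 kJ/mol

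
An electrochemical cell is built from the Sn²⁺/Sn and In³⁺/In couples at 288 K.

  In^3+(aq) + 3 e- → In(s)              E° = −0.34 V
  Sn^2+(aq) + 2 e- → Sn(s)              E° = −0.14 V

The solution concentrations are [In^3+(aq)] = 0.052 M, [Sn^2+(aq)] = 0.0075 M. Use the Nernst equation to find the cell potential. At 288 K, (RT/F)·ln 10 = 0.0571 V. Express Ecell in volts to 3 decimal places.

Sn²⁺/Sn is reduced (cathode, E° = −0.14 V) and In³⁺/In is oxidized (anode).
E°cell = −0.14 − (−0.34) = +0.20 V, with n = 6 electrons transferred.
The balanced reaction is 3 Sn^2+(aq) + 2 In(s) → 3 Sn(s) + 2 In^3+(aq), so Q = [In^3+(aq)]^2 / [Sn^2+(aq)]^3 = 6.41×10^3 and log Q = 3.807.
Applying E = E° − (RT ln10/nF)·log Q gives +0.20 − (0.0571/6)(3.807) = +0.164 V.

+0.164 V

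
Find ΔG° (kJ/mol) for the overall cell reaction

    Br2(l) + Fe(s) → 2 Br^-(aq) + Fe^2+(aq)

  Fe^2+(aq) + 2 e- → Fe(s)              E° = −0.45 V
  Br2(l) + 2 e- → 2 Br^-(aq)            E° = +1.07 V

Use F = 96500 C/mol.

−293 kJ/mol

In the reaction as written Br2(l) is reduced, so the Br₂/Br⁻ couple is the cathode and Fe²⁺/Fe is the anode.
E°cell = +1.07 − (−0.45) = +1.52 V; balancing electrons gives n = 2.
ΔG° = −nFE°cell = −(2)(96500)(+1.52) J/mol = −293 kJ/mol.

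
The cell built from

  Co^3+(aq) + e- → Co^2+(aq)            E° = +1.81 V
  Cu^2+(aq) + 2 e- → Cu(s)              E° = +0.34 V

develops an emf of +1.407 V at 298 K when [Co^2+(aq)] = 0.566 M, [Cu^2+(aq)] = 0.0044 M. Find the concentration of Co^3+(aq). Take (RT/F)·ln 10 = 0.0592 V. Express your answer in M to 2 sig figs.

0.0032 M

With Co³⁺/Co²⁺ at the cathode and Cu²⁺/Cu at the anode, E°cell = +1.81 − (+0.34) = +1.47 V (n = 2).
From the Nernst equation, log Q = n(E° − E)/0.0592 = 2·(+1.47 − (+1.407))/0.0592 = 2.128.
For 2 Co^3+(aq) + Cu(s) → 2 Co^2+(aq) + Cu^2+(aq), the reaction quotient is Q = ([Co^2+(aq)]^2·[Cu^2+(aq)]) / [Co^3+(aq)]^2.
Isolating [Co^3+(aq)] in Q = 10^{2.128} yields log [Co^3+(aq)] = −2.489, i.e. 0.0032 M.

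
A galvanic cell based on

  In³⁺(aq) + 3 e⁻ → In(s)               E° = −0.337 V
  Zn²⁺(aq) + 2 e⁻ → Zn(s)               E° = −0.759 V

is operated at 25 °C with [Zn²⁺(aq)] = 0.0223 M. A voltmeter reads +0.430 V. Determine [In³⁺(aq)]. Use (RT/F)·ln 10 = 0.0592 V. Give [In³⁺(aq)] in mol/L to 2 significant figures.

0.0085 M

In³⁺/In is the cathode (higher E°); E°cell = −0.337 − (−0.759) = +0.422 V with n = 6.
From the Nernst equation, log Q = n(E° − E)/0.0592 = 6·(+0.422 − (+0.430))/0.0592 = −0.811.
For 2 In³⁺(aq) + 3 Zn(s) → 2 In(s) + 3 Zn²⁺(aq), the reaction quotient is Q = [Zn²⁺(aq)]^3 / [In³⁺(aq)]^2.
Substituting the known concentrations and solving, log [In³⁺(aq)] = −2.072 and [In³⁺(aq)] = 0.0085 M.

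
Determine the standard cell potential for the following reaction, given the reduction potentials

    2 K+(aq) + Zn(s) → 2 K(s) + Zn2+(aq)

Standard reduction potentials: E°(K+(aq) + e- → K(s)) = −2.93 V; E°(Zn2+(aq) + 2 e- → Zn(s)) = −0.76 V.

In the reaction as written, K+(aq) is reduced (cathode) and Zn2+(aq) is produced by oxidation at the anode.
E°cell = E°(cathode) − E°(anode) = −2.93 − (−0.76) = −2.17 V.
The negative E°cell means the reaction is non-spontaneous in the direction written.

−2.17 V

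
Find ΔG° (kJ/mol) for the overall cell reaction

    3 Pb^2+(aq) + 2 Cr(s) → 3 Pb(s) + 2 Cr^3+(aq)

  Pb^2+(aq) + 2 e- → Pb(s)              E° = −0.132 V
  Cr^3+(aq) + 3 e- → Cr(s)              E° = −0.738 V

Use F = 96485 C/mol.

In the reaction as written Pb^2+(aq) is reduced, so the Pb²⁺/Pb couple is the cathode and Cr³⁺/Cr is the anode.
E°cell = −0.132 − (−0.738) = +0.606 V; balancing electrons gives n = 6.
ΔG° = −nFE°cell = −(6)(96485)(+0.606) J/mol = −351 kJ/mol.

−351 kJ/mol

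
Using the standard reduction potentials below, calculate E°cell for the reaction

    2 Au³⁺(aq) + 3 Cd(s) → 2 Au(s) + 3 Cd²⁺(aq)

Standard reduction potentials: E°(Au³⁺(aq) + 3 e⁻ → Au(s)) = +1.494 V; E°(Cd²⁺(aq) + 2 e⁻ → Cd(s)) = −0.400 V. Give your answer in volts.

+1.894 V

In the reaction as written, Au³⁺(aq) is reduced (cathode) and Cd²⁺(aq) is produced by oxidation at the anode.
E°cell = E°(cathode) − E°(anode) = +1.494 − (−0.400) = +1.894 V.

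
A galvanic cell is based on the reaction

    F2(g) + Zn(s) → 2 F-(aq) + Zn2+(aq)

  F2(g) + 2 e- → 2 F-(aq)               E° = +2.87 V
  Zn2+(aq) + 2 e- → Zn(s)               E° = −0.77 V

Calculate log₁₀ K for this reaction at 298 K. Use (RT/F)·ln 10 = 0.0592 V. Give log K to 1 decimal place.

The F₂/F⁻ couple is reduced (cathode); E°cell = +2.87 − (−0.77) = +3.64 V with n = 2.
At equilibrium E = 0, so log K = nE°cell / 0.0592 = (2)(+3.64) / 0.0592 = 123.0.

log K = 123.0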